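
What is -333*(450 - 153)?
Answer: -98901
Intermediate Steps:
-333*(450 - 153) = -333*297 = -98901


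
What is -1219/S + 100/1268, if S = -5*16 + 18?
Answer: 387973/19654 ≈ 19.740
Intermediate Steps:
S = -62 (S = -80 + 18 = -62)
-1219/S + 100/1268 = -1219/(-62) + 100/1268 = -1219*(-1/62) + 100*(1/1268) = 1219/62 + 25/317 = 387973/19654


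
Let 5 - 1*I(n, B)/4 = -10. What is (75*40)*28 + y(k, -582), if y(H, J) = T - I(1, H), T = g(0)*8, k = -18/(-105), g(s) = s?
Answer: 83940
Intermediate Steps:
I(n, B) = 60 (I(n, B) = 20 - 4*(-10) = 20 + 40 = 60)
k = 6/35 (k = -18*(-1/105) = 6/35 ≈ 0.17143)
T = 0 (T = 0*8 = 0)
y(H, J) = -60 (y(H, J) = 0 - 1*60 = 0 - 60 = -60)
(75*40)*28 + y(k, -582) = (75*40)*28 - 60 = 3000*28 - 60 = 84000 - 60 = 83940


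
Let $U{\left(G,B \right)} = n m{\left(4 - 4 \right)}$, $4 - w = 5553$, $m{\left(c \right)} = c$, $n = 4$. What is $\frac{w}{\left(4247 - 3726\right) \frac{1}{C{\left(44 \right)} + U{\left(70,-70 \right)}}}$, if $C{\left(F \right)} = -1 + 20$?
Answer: $- \frac{105431}{521} \approx -202.36$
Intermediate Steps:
$C{\left(F \right)} = 19$
$w = -5549$ ($w = 4 - 5553 = -5549$)
$U{\left(G,B \right)} = 0$ ($U{\left(G,B \right)} = 4 \left(4 - 4\right) = 4 \cdot 0 = 0$)
$\frac{w}{\left(4247 - 3726\right) \frac{1}{C{\left(44 \right)} + U{\left(70,-70 \right)}}} = - \frac{5549}{\left(4247 - 3726\right) \frac{1}{19 + 0}} = - \frac{5549}{521 \cdot \frac{1}{19}} = - \frac{5549}{\frac{521}{19}} = \left(-5549\right) \frac{19}{521} = - \frac{105431}{521}$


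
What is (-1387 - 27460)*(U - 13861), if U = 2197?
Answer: 336471408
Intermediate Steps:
(-1387 - 27460)*(U - 13861) = (-1387 - 27460)*(2197 - 13861) = -28847*(-11664) = 336471408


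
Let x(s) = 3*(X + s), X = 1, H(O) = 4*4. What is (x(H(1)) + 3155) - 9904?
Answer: -6698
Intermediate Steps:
H(O) = 16
x(s) = 3 + 3*s (x(s) = 3*(1 + s) = 3 + 3*s)
(x(H(1)) + 3155) - 9904 = ((3 + 3*16) + 3155) - 9904 = ((3 + 48) + 3155) - 9904 = (51 + 3155) - 9904 = 3206 - 9904 = -6698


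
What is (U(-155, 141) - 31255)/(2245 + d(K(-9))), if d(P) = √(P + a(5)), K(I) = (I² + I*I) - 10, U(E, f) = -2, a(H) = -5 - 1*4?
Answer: -70171965/5039882 + 31257*√143/5039882 ≈ -13.849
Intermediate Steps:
a(H) = -9 (a(H) = -5 - 4 = -9)
K(I) = -10 + 2*I² (K(I) = (I² + I²) - 10 = 2*I² - 10 = -10 + 2*I²)
d(P) = √(-9 + P) (d(P) = √(P - 9) = √(-9 + P))
(U(-155, 141) - 31255)/(2245 + d(K(-9))) = (-2 - 31255)/(2245 + √(-9 + (-10 + 2*(-9)²))) = -31257/(2245 + √(-9 + (-10 + 2*81))) = -31257/(2245 + √(-9 + (-10 + 162))) = -31257/(2245 + √(-9 + 152)) = -31257/(2245 + √143)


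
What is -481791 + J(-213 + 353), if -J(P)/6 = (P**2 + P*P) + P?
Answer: -717831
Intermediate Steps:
J(P) = -12*P**2 - 6*P (J(P) = -6*((P**2 + P*P) + P) = -6*((P**2 + P**2) + P) = -6*(2*P**2 + P) = -6*(P + 2*P**2) = -12*P**2 - 6*P)
-481791 + J(-213 + 353) = -481791 - 6*(-213 + 353)*(1 + 2*(-213 + 353)) = -481791 - 6*140*(1 + 2*140) = -481791 - 6*140*(1 + 280) = -481791 - 6*140*281 = -481791 - 236040 = -717831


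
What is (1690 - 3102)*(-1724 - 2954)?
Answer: 6605336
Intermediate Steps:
(1690 - 3102)*(-1724 - 2954) = -1412*(-4678) = 6605336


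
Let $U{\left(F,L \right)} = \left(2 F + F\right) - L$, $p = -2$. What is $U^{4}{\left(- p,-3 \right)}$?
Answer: $6561$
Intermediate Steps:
$U{\left(F,L \right)} = - L + 3 F$ ($U{\left(F,L \right)} = 3 F - L = - L + 3 F$)
$U^{4}{\left(- p,-3 \right)} = \left(\left(-1\right) \left(-3\right) + 3 \left(\left(-1\right) \left(-2\right)\right)\right)^{4} = \left(3 + 3 \cdot 2\right)^{4} = \left(3 + 6\right)^{4} = 9^{4} = 6561$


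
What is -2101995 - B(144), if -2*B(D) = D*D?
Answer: -2091627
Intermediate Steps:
B(D) = -D²/2 (B(D) = -D*D/2 = -D²/2)
-2101995 - B(144) = -2101995 - (-1)*144²/2 = -2101995 - (-1)*20736/2 = -2101995 - 1*(-10368) = -2101995 + 10368 = -2091627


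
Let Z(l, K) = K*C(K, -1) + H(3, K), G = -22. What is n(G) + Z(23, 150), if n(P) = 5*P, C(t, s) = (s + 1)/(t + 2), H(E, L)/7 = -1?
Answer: -117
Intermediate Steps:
H(E, L) = -7 (H(E, L) = 7*(-1) = -7)
C(t, s) = (1 + s)/(2 + t)
Z(l, K) = -7 (Z(l, K) = K*((1 - 1)/(2 + K)) - 7 = K*(0/(2 + K)) - 7 = K*0 - 7 = 0 - 7 = -7)
n(G) + Z(23, 150) = 5*(-22) - 7 = -110 - 7 = -117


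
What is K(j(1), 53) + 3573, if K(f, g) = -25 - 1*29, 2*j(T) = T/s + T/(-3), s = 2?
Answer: 3519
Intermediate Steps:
j(T) = T/12 (j(T) = (T/2 + T/(-3))/2 = (T*(½) + T*(-⅓))/2 = (T/2 - T/3)/2 = (T/6)/2 = T/12)
K(f, g) = -54 (K(f, g) = -25 - 29 = -54)
K(j(1), 53) + 3573 = -54 + 3573 = 3519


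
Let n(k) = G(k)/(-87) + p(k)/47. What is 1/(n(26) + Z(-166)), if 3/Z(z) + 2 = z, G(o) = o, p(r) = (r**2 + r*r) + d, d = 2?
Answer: 228984/6524167 ≈ 0.035098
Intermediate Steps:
p(r) = 2 + 2*r**2 (p(r) = (r**2 + r*r) + 2 = (r**2 + r**2) + 2 = 2*r**2 + 2 = 2 + 2*r**2)
Z(z) = 3/(-2 + z)
n(k) = 2/47 - k/87 + 2*k**2/47 (n(k) = k/(-87) + (2 + 2*k**2)/47 = k*(-1/87) + (2 + 2*k**2)*(1/47) = -k/87 + (2/47 + 2*k**2/47) = 2/47 - k/87 + 2*k**2/47)
1/(n(26) + Z(-166)) = 1/((2/47 - 1/87*26 + (2/47)*26**2) + 3/(-2 - 166)) = 1/((2/47 - 26/87 + (2/47)*676) + 3/(-168)) = 1/((2/47 - 26/87 + 1352/47) + 3*(-1/168)) = 1/(116576/4089 - 1/56) = 1/(6524167/228984) = 228984/6524167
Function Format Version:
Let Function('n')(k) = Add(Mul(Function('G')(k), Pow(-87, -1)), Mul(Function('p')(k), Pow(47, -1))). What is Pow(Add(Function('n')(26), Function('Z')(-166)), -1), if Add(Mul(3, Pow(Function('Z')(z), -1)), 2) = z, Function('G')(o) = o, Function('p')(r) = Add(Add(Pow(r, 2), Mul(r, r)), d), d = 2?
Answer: Rational(228984, 6524167) ≈ 0.035098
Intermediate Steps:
Function('p')(r) = Add(2, Mul(2, Pow(r, 2))) (Function('p')(r) = Add(Add(Pow(r, 2), Mul(r, r)), 2) = Add(Add(Pow(r, 2), Pow(r, 2)), 2) = Add(Mul(2, Pow(r, 2)), 2) = Add(2, Mul(2, Pow(r, 2))))
Function('Z')(z) = Mul(3, Pow(Add(-2, z), -1))
Function('n')(k) = Add(Rational(2, 47), Mul(Rational(-1, 87), k), Mul(Rational(2, 47), Pow(k, 2))) (Function('n')(k) = Add(Mul(k, Pow(-87, -1)), Mul(Add(2, Mul(2, Pow(k, 2))), Pow(47, -1))) = Add(Mul(k, Rational(-1, 87)), Mul(Add(2, Mul(2, Pow(k, 2))), Rational(1, 47))) = Add(Mul(Rational(-1, 87), k), Add(Rational(2, 47), Mul(Rational(2, 47), Pow(k, 2)))) = Add(Rational(2, 47), Mul(Rational(-1, 87), k), Mul(Rational(2, 47), Pow(k, 2))))
Pow(Add(Function('n')(26), Function('Z')(-166)), -1) = Pow(Add(Add(Rational(2, 47), Mul(Rational(-1, 87), 26), Mul(Rational(2, 47), Pow(26, 2))), Mul(3, Pow(Add(-2, -166), -1))), -1) = Pow(Add(Add(Rational(2, 47), Rational(-26, 87), Mul(Rational(2, 47), 676)), Mul(3, Pow(-168, -1))), -1) = Pow(Add(Add(Rational(2, 47), Rational(-26, 87), Rational(1352, 47)), Mul(3, Rational(-1, 168))), -1) = Pow(Add(Rational(116576, 4089), Rational(-1, 56)), -1) = Pow(Rational(6524167, 228984), -1) = Rational(228984, 6524167)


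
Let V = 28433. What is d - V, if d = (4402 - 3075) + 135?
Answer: -26971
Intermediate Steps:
d = 1462 (d = 1327 + 135 = 1462)
d - V = 1462 - 1*28433 = 1462 - 28433 = -26971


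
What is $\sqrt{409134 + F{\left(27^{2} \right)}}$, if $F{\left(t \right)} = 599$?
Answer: $\sqrt{409733} \approx 640.1$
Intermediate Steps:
$\sqrt{409134 + F{\left(27^{2} \right)}} = \sqrt{409134 + 599} = \sqrt{409733}$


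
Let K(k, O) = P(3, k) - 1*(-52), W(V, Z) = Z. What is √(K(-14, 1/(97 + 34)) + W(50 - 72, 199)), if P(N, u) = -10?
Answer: √241 ≈ 15.524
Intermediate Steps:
K(k, O) = 42 (K(k, O) = -10 - 1*(-52) = -10 + 52 = 42)
√(K(-14, 1/(97 + 34)) + W(50 - 72, 199)) = √(42 + 199) = √241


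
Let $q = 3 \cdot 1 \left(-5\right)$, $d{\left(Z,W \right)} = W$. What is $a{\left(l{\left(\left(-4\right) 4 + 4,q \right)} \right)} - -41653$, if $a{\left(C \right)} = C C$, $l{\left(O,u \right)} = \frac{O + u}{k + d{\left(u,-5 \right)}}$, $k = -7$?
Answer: $\frac{666529}{16} \approx 41658.0$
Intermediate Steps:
$q = -15$ ($q = 3 \left(-5\right) = -15$)
$l{\left(O,u \right)} = - \frac{O}{12} - \frac{u}{12}$ ($l{\left(O,u \right)} = \frac{O + u}{-7 - 5} = \frac{O + u}{-12} = \left(O + u\right) \left(- \frac{1}{12}\right) = - \frac{O}{12} - \frac{u}{12}$)
$a{\left(C \right)} = C^{2}$
$a{\left(l{\left(\left(-4\right) 4 + 4,q \right)} \right)} - -41653 = \left(- \frac{\left(-4\right) 4 + 4}{12} - - \frac{5}{4}\right)^{2} - -41653 = \left(- \frac{-16 + 4}{12} + \frac{5}{4}\right)^{2} + 41653 = \left(\left(- \frac{1}{12}\right) \left(-12\right) + \frac{5}{4}\right)^{2} + 41653 = \left(1 + \frac{5}{4}\right)^{2} + 41653 = \left(\frac{9}{4}\right)^{2} + 41653 = \frac{81}{16} + 41653 = \frac{666529}{16}$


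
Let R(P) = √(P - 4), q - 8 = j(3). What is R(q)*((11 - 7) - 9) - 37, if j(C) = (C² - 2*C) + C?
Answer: -37 - 5*√10 ≈ -52.811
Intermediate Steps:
j(C) = C² - C
q = 14 (q = 8 + 3*(-1 + 3) = 8 + 3*2 = 8 + 6 = 14)
R(P) = √(-4 + P)
R(q)*((11 - 7) - 9) - 37 = √(-4 + 14)*((11 - 7) - 9) - 37 = √10*(4 - 9) - 37 = √10*(-5) - 37 = -5*√10 - 37 = -37 - 5*√10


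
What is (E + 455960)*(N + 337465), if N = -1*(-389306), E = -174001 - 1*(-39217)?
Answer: 233421402696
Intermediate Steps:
E = -134784 (E = -174001 + 39217 = -134784)
N = 389306
(E + 455960)*(N + 337465) = (-134784 + 455960)*(389306 + 337465) = 321176*726771 = 233421402696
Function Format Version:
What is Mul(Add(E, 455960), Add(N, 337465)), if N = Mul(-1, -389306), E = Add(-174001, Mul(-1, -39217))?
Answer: 233421402696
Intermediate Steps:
E = -134784 (E = Add(-174001, 39217) = -134784)
N = 389306
Mul(Add(E, 455960), Add(N, 337465)) = Mul(Add(-134784, 455960), Add(389306, 337465)) = Mul(321176, 726771) = 233421402696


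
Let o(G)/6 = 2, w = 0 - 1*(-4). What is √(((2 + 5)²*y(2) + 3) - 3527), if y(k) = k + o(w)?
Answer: I*√2838 ≈ 53.273*I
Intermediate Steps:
w = 4 (w = 0 + 4 = 4)
o(G) = 12 (o(G) = 6*2 = 12)
y(k) = 12 + k (y(k) = k + 12 = 12 + k)
√(((2 + 5)²*y(2) + 3) - 3527) = √(((2 + 5)²*(12 + 2) + 3) - 3527) = √((7²*14 + 3) - 3527) = √((49*14 + 3) - 3527) = √((686 + 3) - 3527) = √(689 - 3527) = √(-2838) = I*√2838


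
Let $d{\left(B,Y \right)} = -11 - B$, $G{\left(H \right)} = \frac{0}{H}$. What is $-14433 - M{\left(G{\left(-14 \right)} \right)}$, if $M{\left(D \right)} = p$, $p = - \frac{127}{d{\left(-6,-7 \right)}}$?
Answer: $- \frac{72292}{5} \approx -14458.0$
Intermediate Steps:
$G{\left(H \right)} = 0$
$p = \frac{127}{5}$ ($p = - \frac{127}{-11 - -6} = - \frac{127}{-11 + 6} = - \frac{127}{-5} = \left(-127\right) \left(- \frac{1}{5}\right) = \frac{127}{5} \approx 25.4$)
$M{\left(D \right)} = \frac{127}{5}$
$-14433 - M{\left(G{\left(-14 \right)} \right)} = -14433 - \frac{127}{5} = - \frac{72292}{5}$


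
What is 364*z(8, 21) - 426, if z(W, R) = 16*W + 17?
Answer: 52354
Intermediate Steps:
z(W, R) = 17 + 16*W
364*z(8, 21) - 426 = 364*(17 + 16*8) - 426 = 364*(17 + 128) - 426 = 364*145 - 426 = 52780 - 426 = 52354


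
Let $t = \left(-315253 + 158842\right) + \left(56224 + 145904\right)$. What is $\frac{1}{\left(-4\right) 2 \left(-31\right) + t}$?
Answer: $\frac{1}{45965} \approx 2.1756 \cdot 10^{-5}$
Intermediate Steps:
$t = 45717$ ($t = -156411 + 202128 = 45717$)
$\frac{1}{\left(-4\right) 2 \left(-31\right) + t} = \frac{1}{\left(-4\right) 2 \left(-31\right) + 45717} = \frac{1}{\left(-8\right) \left(-31\right) + 45717} = \frac{1}{248 + 45717} = \frac{1}{45965}$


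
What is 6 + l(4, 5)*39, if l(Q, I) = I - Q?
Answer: 45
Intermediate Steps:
6 + l(4, 5)*39 = 6 + (5 - 1*4)*39 = 6 + (5 - 4)*39 = 6 + 1*39 = 6 + 39 = 45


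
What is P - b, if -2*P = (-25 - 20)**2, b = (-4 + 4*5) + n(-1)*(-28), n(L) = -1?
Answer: -2113/2 ≈ -1056.5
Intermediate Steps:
b = 44 (b = (-4 + 4*5) - 1*(-28) = (-4 + 20) + 28 = 16 + 28 = 44)
P = -2025/2 (P = -(-25 - 20)**2/2 = -1/2*(-45)**2 = -1/2*2025 = -2025/2 ≈ -1012.5)
P - b = -2025/2 - 1*44 = -2025/2 - 44 = -2113/2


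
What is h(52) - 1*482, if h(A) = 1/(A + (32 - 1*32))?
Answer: -25063/52 ≈ -481.98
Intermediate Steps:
h(A) = 1/A (h(A) = 1/(A + (32 - 32)) = 1/(A + 0) = 1/A)
h(52) - 1*482 = 1/52 - 1*482 = 1/52 - 482 = -25063/52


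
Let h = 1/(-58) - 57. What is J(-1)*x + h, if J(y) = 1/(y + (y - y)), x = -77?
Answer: 1159/58 ≈ 19.983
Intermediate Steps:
J(y) = 1/y (J(y) = 1/(y + 0) = 1/y)
h = -3307/58 (h = -1/58 - 57 = -3307/58 ≈ -57.017)
J(-1)*x + h = -77/(-1) - 3307/58 = -1*(-77) - 3307/58 = 77 - 3307/58 = 1159/58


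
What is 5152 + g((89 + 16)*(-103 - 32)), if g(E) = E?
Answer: -9023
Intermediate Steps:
5152 + g((89 + 16)*(-103 - 32)) = 5152 + (89 + 16)*(-103 - 32) = 5152 + 105*(-135) = 5152 - 14175 = -9023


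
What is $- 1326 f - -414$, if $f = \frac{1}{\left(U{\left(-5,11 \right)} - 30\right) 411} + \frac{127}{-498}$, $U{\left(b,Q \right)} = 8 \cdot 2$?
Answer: $\frac{59887754}{79597} \approx 752.39$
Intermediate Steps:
$U{\left(b,Q \right)} = 16$
$f = - \frac{60938}{238791}$ ($f = \frac{1}{\left(16 - 30\right) 411} + \frac{127}{-498} = \frac{1}{-14} \cdot \frac{1}{411} + 127 \left(- \frac{1}{498}\right) = \left(- \frac{1}{14}\right) \frac{1}{411} - \frac{127}{498} = - \frac{1}{5754} - \frac{127}{498} = - \frac{60938}{238791} \approx -0.25519$)
$- 1326 f - -414 = \left(-1326\right) \left(- \frac{60938}{238791}\right) - -414 = \frac{26934596}{79597} + 414 = \frac{59887754}{79597}$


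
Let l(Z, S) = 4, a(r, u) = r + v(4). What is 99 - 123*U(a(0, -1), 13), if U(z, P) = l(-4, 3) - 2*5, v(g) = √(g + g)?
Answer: 837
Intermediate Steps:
v(g) = √2*√g (v(g) = √(2*g) = √2*√g)
a(r, u) = r + 2*√2 (a(r, u) = r + √2*√4 = r + √2*2 = r + 2*√2)
U(z, P) = -6 (U(z, P) = 4 - 2*5 = 4 - 10 = -6)
99 - 123*U(a(0, -1), 13) = 99 - 123*(-6) = 99 + 738 = 837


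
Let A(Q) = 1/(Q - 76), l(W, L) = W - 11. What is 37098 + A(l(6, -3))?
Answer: 3004937/81 ≈ 37098.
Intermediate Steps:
l(W, L) = -11 + W
A(Q) = 1/(-76 + Q)
37098 + A(l(6, -3)) = 37098 + 1/(-76 + (-11 + 6)) = 37098 + 1/(-76 - 5) = 37098 + 1/(-81) = 37098 - 1/81 = 3004937/81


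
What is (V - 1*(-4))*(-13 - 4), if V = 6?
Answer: -170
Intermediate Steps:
(V - 1*(-4))*(-13 - 4) = (6 - 1*(-4))*(-13 - 4) = (6 + 4)*(-17) = 10*(-17) = -170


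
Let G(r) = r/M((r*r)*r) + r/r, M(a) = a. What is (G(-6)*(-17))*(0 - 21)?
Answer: 4403/12 ≈ 366.92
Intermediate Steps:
G(r) = 1 + r**(-2) (G(r) = r/(((r*r)*r)) + r/r = r/((r**2*r)) + 1 = r/(r**3) + 1 = r/r**3 + 1 = r**(-2) + 1 = 1 + r**(-2))
(G(-6)*(-17))*(0 - 21) = ((1 + (-6)**(-2))*(-17))*(0 - 21) = ((1 + 1/36)*(-17))*(-21) = ((37/36)*(-17))*(-21) = -629/36*(-21) = 4403/12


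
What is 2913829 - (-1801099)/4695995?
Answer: 804901659762/276235 ≈ 2.9138e+6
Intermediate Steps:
2913829 - (-1801099)/4695995 = 2913829 - 1*(-105947/276235) = 2913829 + 105947/276235 = 804901659762/276235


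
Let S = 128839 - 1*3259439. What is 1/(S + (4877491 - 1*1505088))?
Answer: 1/241803 ≈ 4.1356e-6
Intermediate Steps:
S = -3130600 (S = 128839 - 3259439 = -3130600)
1/(S + (4877491 - 1*1505088)) = 1/(-3130600 + (4877491 - 1*1505088)) = 1/(-3130600 + (4877491 - 1505088)) = 1/(-3130600 + 3372403) = 1/241803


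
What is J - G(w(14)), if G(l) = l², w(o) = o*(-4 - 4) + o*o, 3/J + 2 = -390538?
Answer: -918550081/130180 ≈ -7056.0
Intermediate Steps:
J = -1/130180 (J = 3/(-2 - 390538) = 3/(-390540) = 3*(-1/390540) = -1/130180 ≈ -7.6817e-6)
w(o) = o² - 8*o (w(o) = o*(-8) + o² = -8*o + o² = o² - 8*o)
J - G(w(14)) = -1/130180 - (14*(-8 + 14))² = -1/130180 - (14*6)² = -1/130180 - 1*84² = -1/130180 - 1*7056 = -1/130180 - 7056 = -918550081/130180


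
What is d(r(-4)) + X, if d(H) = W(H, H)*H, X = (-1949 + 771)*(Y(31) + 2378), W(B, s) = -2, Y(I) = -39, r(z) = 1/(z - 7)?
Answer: -30308760/11 ≈ -2.7553e+6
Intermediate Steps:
r(z) = 1/(-7 + z)
X = -2755342 (X = (-1949 + 771)*(-39 + 2378) = -1178*2339 = -2755342)
d(H) = -2*H
d(r(-4)) + X = -2/(-7 - 4) - 2755342 = -2/(-11) - 2755342 = -2*(-1/11) - 2755342 = 2/11 - 2755342 = -30308760/11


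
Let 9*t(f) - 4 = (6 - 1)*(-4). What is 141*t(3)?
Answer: -752/3 ≈ -250.67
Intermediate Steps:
t(f) = -16/9 (t(f) = 4/9 + ((6 - 1)*(-4))/9 = 4/9 + (5*(-4))/9 = 4/9 + (⅑)*(-20) = 4/9 - 20/9 = -16/9)
141*t(3) = 141*(-16/9) = -752/3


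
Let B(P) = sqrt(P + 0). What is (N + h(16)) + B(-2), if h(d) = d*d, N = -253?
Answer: 3 + I*sqrt(2) ≈ 3.0 + 1.4142*I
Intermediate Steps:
h(d) = d**2
B(P) = sqrt(P)
(N + h(16)) + B(-2) = (-253 + 16**2) + sqrt(-2) = (-253 + 256) + I*sqrt(2) = 3 + I*sqrt(2)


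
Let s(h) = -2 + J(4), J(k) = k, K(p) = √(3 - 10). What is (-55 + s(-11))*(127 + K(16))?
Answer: -6731 - 53*I*√7 ≈ -6731.0 - 140.22*I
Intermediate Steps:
K(p) = I*√7 (K(p) = √(-7) = I*√7)
s(h) = 2 (s(h) = -2 + 4 = 2)
(-55 + s(-11))*(127 + K(16)) = (-55 + 2)*(127 + I*√7) = -53*(127 + I*√7) = -6731 - 53*I*√7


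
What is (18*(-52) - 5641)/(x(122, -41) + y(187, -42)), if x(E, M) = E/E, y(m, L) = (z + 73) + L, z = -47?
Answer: 6577/15 ≈ 438.47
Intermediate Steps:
y(m, L) = 26 + L (y(m, L) = (-47 + 73) + L = 26 + L)
x(E, M) = 1
(18*(-52) - 5641)/(x(122, -41) + y(187, -42)) = (18*(-52) - 5641)/(1 + (26 - 42)) = (-936 - 5641)/(1 - 16) = -6577/(-15) = -6577*(-1/15) = 6577/15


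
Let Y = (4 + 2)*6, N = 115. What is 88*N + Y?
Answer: 10156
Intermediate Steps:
Y = 36 (Y = 6*6 = 36)
88*N + Y = 88*115 + 36 = 10120 + 36 = 10156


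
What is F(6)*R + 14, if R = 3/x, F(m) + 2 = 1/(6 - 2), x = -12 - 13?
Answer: 1421/100 ≈ 14.210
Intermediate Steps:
x = -25
F(m) = -7/4 (F(m) = -2 + 1/(6 - 2) = -2 + 1/4 = -2 + ¼ = -7/4)
R = -3/25 (R = 3/(-25) = 3*(-1/25) = -3/25 ≈ -0.12000)
F(6)*R + 14 = -7/4*(-3/25) + 14 = 21/100 + 14 = 1421/100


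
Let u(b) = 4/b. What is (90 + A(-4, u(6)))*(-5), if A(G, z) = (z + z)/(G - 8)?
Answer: -4045/9 ≈ -449.44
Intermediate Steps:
A(G, z) = 2*z/(-8 + G) (A(G, z) = (2*z)/(-8 + G) = 2*z/(-8 + G))
(90 + A(-4, u(6)))*(-5) = (90 + 2*(4/6)/(-8 - 4))*(-5) = (90 + 2*(4*(⅙))/(-12))*(-5) = (90 + 2*(⅔)*(-1/12))*(-5) = (90 - ⅑)*(-5) = (809/9)*(-5) = -4045/9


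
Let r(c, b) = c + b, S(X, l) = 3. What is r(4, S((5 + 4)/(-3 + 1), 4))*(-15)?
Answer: -105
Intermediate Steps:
r(c, b) = b + c
r(4, S((5 + 4)/(-3 + 1), 4))*(-15) = (3 + 4)*(-15) = 7*(-15) = -105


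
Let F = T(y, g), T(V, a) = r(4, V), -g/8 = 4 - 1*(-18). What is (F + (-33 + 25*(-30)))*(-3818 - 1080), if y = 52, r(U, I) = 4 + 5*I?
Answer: 2542062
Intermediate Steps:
g = -176 (g = -8*(4 - 1*(-18)) = -8*(4 + 18) = -8*22 = -176)
T(V, a) = 4 + 5*V
F = 264 (F = 4 + 5*52 = 4 + 260 = 264)
(F + (-33 + 25*(-30)))*(-3818 - 1080) = (264 + (-33 + 25*(-30)))*(-3818 - 1080) = (264 + (-33 - 750))*(-4898) = (264 - 783)*(-4898) = -519*(-4898) = 2542062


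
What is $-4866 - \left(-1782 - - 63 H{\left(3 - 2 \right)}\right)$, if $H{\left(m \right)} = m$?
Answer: $-3147$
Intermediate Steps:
$-4866 - \left(-1782 - - 63 H{\left(3 - 2 \right)}\right) = -4866 - \left(-1782 - - 63 \left(3 - 2\right)\right) = -4866 - \left(-1782 - \left(-63\right) 1\right) = -4866 - \left(-1782 - -63\right) = -4866 - \left(-1782 + 63\right) = -4866 - -1719 = -4866 + 1719 = -3147$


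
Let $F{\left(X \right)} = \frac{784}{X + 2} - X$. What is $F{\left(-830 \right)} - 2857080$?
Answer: $- \frac{591243946}{207} \approx -2.8563 \cdot 10^{6}$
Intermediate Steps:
$F{\left(X \right)} = - X + \frac{784}{2 + X}$ ($F{\left(X \right)} = \frac{784}{2 + X} - X = - X + \frac{784}{2 + X}$)
$F{\left(-830 \right)} - 2857080 = \frac{784 - \left(-830\right)^{2} - -1660}{2 - 830} - 2857080 = \frac{784 - 688900 + 1660}{-828} - 2857080 = - \frac{784 - 688900 + 1660}{828} - 2857080 = \left(- \frac{1}{828}\right) \left(-686456\right) - 2857080 = \frac{171614}{207} - 2857080 = - \frac{591243946}{207}$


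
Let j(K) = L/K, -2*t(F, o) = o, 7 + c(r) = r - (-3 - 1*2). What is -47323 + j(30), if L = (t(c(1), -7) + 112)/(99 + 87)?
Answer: -176041483/3720 ≈ -47323.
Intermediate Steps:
c(r) = -2 + r (c(r) = -7 + (r - (-3 - 1*2)) = -7 + (r - (-3 - 2)) = -7 + (r - 1*(-5)) = -7 + (r + 5) = -7 + (5 + r) = -2 + r)
t(F, o) = -o/2
L = 77/124 (L = (-½*(-7) + 112)/(99 + 87) = (7/2 + 112)/186 = (231/2)*(1/186) = 77/124 ≈ 0.62097)
j(K) = 77/(124*K)
-47323 + j(30) = -47323 + (77/124)/30 = -47323 + (77/124)*(1/30) = -47323 + 77/3720 = -176041483/3720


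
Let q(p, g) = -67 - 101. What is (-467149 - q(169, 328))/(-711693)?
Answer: 466981/711693 ≈ 0.65615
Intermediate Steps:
q(p, g) = -168
(-467149 - q(169, 328))/(-711693) = (-467149 - 1*(-168))/(-711693) = (-467149 + 168)*(-1/711693) = -466981*(-1/711693) = 466981/711693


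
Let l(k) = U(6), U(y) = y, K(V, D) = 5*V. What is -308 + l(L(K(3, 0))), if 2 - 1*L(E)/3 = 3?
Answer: -302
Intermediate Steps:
L(E) = -3 (L(E) = 6 - 3*3 = 6 - 9 = -3)
l(k) = 6
-308 + l(L(K(3, 0))) = -308 + 6 = -302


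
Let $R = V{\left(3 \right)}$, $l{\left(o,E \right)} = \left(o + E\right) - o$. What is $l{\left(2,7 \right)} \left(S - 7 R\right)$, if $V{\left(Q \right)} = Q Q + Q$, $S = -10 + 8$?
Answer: $-602$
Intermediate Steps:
$S = -2$
$l{\left(o,E \right)} = E$ ($l{\left(o,E \right)} = \left(E + o\right) - o = E$)
$V{\left(Q \right)} = Q + Q^{2}$ ($V{\left(Q \right)} = Q^{2} + Q = Q + Q^{2}$)
$R = 12$ ($R = 3 \left(1 + 3\right) = 3 \cdot 4 = 12$)
$l{\left(2,7 \right)} \left(S - 7 R\right) = 7 \left(-2 - 84\right) = 7 \left(-86\right) = -602$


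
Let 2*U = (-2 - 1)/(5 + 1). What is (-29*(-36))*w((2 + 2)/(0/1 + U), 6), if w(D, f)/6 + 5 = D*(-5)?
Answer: 469800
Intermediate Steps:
U = -¼ (U = ((-2 - 1)/(5 + 1))/2 = (-3/6)/2 = (-3*⅙)/2 = (½)*(-½) = -¼ ≈ -0.25000)
w(D, f) = -30 - 30*D (w(D, f) = -30 + 6*(D*(-5)) = -30 + 6*(-5*D) = -30 - 30*D)
(-29*(-36))*w((2 + 2)/(0/1 + U), 6) = (-29*(-36))*(-30 - 30*(2 + 2)/(0/1 - ¼)) = 1044*(-30 - 120/(0*1 - ¼)) = 1044*(-30 - 120/(0 - ¼)) = 1044*(-30 - 120/(-¼)) = 1044*(-30 - 120*(-4)) = 1044*(-30 - 30*(-16)) = 1044*(-30 + 480) = 1044*450 = 469800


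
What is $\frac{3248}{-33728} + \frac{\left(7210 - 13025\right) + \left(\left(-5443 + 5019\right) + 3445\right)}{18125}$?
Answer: $- \frac{9569127}{38207500} \approx -0.25045$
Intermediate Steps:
$\frac{3248}{-33728} + \frac{\left(7210 - 13025\right) + \left(\left(-5443 + 5019\right) + 3445\right)}{18125} = 3248 \left(- \frac{1}{33728}\right) + \left(-5815 + \left(-424 + 3445\right)\right) \frac{1}{18125} = - \frac{203}{2108} + \left(-5815 + 3021\right) \frac{1}{18125} = - \frac{203}{2108} - \frac{2794}{18125} = - \frac{9569127}{38207500}$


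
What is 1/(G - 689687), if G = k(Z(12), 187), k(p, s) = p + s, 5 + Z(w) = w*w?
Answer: -1/689361 ≈ -1.4506e-6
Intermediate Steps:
Z(w) = -5 + w² (Z(w) = -5 + w*w = -5 + w²)
G = 326 (G = (-5 + 12²) + 187 = (-5 + 144) + 187 = 139 + 187 = 326)
1/(G - 689687) = 1/(326 - 689687) = 1/(-689361) = -1/689361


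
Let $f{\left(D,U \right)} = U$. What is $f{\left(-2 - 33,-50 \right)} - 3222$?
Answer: $-3272$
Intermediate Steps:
$f{\left(-2 - 33,-50 \right)} - 3222 = -50 - 3222 = -3272$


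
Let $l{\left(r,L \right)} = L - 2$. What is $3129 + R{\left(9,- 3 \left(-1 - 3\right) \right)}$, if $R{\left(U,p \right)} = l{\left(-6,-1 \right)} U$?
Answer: $3102$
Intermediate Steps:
$l{\left(r,L \right)} = -2 + L$ ($l{\left(r,L \right)} = L - 2 = -2 + L$)
$R{\left(U,p \right)} = - 3 U$ ($R{\left(U,p \right)} = \left(-2 - 1\right) U = - 3 U$)
$3129 + R{\left(9,- 3 \left(-1 - 3\right) \right)} = 3129 - 27 = 3102$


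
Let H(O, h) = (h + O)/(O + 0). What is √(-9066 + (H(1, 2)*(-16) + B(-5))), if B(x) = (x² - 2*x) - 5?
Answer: 2*I*√2271 ≈ 95.31*I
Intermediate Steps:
H(O, h) = (O + h)/O
B(x) = -5 + x² - 2*x
√(-9066 + (H(1, 2)*(-16) + B(-5))) = √(-9066 + (((1 + 2)/1)*(-16) + (-5 + (-5)² - 2*(-5)))) = √(-9066 + ((1*3)*(-16) + (-5 + 25 + 10))) = √(-9066 + (3*(-16) + 30)) = √(-9066 + (-48 + 30)) = √(-9066 - 18) = √(-9084) = 2*I*√2271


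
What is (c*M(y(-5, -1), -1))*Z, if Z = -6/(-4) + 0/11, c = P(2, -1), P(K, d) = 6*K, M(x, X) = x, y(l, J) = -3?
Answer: -54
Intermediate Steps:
c = 12 (c = 6*2 = 12)
Z = 3/2 (Z = -6*(-1/4) + 0*(1/11) = 3/2 + 0 = 3/2 ≈ 1.5000)
(c*M(y(-5, -1), -1))*Z = (12*(-3))*(3/2) = -36*3/2 = -54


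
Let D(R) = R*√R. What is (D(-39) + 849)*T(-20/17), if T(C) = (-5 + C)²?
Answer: 9360225/289 - 429975*I*√39/289 ≈ 32388.0 - 9291.3*I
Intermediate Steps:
D(R) = R^(3/2)
(D(-39) + 849)*T(-20/17) = ((-39)^(3/2) + 849)*(-5 - 20/17)² = (-39*I*√39 + 849)*(-5 - 20*1/17)² = (849 - 39*I*√39)*(-5 - 20/17)² = (849 - 39*I*√39)*(-105/17)² = (849 - 39*I*√39)*(11025/289) = 9360225/289 - 429975*I*√39/289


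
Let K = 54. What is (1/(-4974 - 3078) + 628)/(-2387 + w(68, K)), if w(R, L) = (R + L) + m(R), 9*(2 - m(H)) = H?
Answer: -3033993/10969508 ≈ -0.27658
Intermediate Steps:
m(H) = 2 - H/9
w(R, L) = 2 + L + 8*R/9 (w(R, L) = (R + L) + (2 - R/9) = (L + R) + (2 - R/9) = 2 + L + 8*R/9)
(1/(-4974 - 3078) + 628)/(-2387 + w(68, K)) = (1/(-4974 - 3078) + 628)/(-2387 + (2 + 54 + (8/9)*68)) = (1/(-8052) + 628)/(-2387 + (2 + 54 + 544/9)) = (-1/8052 + 628)/(-2387 + 1048/9) = 5056655/(8052*(-20435/9)) = (5056655/8052)*(-9/20435) = -3033993/10969508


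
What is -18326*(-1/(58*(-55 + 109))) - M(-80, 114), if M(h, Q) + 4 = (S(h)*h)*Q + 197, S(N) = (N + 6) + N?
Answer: -2199708755/1566 ≈ -1.4047e+6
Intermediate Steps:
S(N) = 6 + 2*N (S(N) = (6 + N) + N = 6 + 2*N)
M(h, Q) = 193 + Q*h*(6 + 2*h) (M(h, Q) = -4 + (((6 + 2*h)*h)*Q + 197) = -4 + ((h*(6 + 2*h))*Q + 197) = -4 + (Q*h*(6 + 2*h) + 197) = -4 + (197 + Q*h*(6 + 2*h)) = 193 + Q*h*(6 + 2*h))
-18326*(-1/(58*(-55 + 109))) - M(-80, 114) = -18326*(-1/(58*(-55 + 109))) - (193 + 2*114*(-80)*(3 - 80)) = -18326/((-58*54)) - (193 + 2*114*(-80)*(-77)) = -18326/(-3132) - (193 + 1404480) = -18326*(-1/3132) - 1*1404673 = 9163/1566 - 1404673 = -2199708755/1566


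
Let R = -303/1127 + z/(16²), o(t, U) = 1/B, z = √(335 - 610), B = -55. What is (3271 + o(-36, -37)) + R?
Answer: 202735143/61985 + 5*I*√11/256 ≈ 3270.7 + 0.064778*I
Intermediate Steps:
z = 5*I*√11 (z = √(-275) = 5*I*√11 ≈ 16.583*I)
o(t, U) = -1/55 (o(t, U) = 1/(-55) = -1/55)
R = -303/1127 + 5*I*√11/256 (R = -303/1127 + (5*I*√11)/(16²) = -303*1/1127 + (5*I*√11)/256 = -303/1127 + (5*I*√11)*(1/256) = -303/1127 + 5*I*√11/256 ≈ -0.26886 + 0.064778*I)
(3271 + o(-36, -37)) + R = (3271 - 1/55) + (-303/1127 + 5*I*√11/256) = 179904/55 + (-303/1127 + 5*I*√11/256) = 202735143/61985 + 5*I*√11/256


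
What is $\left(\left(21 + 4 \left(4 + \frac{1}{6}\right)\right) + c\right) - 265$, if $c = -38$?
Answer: $- \frac{796}{3} \approx -265.33$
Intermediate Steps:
$\left(\left(21 + 4 \left(4 + \frac{1}{6}\right)\right) + c\right) - 265 = \left(\left(21 + 4 \left(4 + \frac{1}{6}\right)\right) - 38\right) - 265 = \left(\left(21 + 4 \cdot \frac{25}{6}\right) - 38\right) - 265 = \left(\left(21 + \frac{50}{3}\right) - 38\right) - 265 = \left(\frac{113}{3} - 38\right) - 265 = - \frac{1}{3} - 265 = - \frac{796}{3}$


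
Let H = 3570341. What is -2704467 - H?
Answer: -6274808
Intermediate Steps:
-2704467 - H = -2704467 - 1*3570341 = -2704467 - 3570341 = -6274808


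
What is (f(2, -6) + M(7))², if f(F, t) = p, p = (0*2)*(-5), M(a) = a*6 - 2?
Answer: 1600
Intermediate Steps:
M(a) = -2 + 6*a (M(a) = 6*a - 2 = -2 + 6*a)
p = 0 (p = 0*(-5) = 0)
f(F, t) = 0
(f(2, -6) + M(7))² = (0 + (-2 + 6*7))² = (0 + (-2 + 42))² = (0 + 40)² = 40² = 1600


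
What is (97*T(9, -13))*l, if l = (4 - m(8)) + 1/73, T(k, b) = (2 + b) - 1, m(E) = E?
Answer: 338724/73 ≈ 4640.1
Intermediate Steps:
T(k, b) = 1 + b
l = -291/73 (l = (4 - 1*8) + 1/73 = (4 - 8) + 1/73 = -4 + 1/73 = -291/73 ≈ -3.9863)
(97*T(9, -13))*l = (97*(1 - 13))*(-291/73) = (97*(-12))*(-291/73) = -1164*(-291/73) = 338724/73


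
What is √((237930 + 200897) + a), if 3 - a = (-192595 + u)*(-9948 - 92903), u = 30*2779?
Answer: 3*I*√1248162405 ≈ 1.0599e+5*I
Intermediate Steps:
u = 83370
a = -11233900472 (a = 3 - (-192595 + 83370)*(-9948 - 92903) = 3 - (-109225)*(-102851) = 3 - 1*11233900475 = 3 - 11233900475 = -11233900472)
√((237930 + 200897) + a) = √((237930 + 200897) - 11233900472) = √(438827 - 11233900472) = √(-11233461645) = 3*I*√1248162405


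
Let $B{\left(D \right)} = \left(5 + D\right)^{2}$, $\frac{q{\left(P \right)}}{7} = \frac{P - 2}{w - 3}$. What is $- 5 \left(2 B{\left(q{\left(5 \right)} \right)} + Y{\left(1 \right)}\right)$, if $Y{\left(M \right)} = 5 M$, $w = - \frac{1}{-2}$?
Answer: $- \frac{703}{5} \approx -140.6$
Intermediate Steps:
$w = \frac{1}{2}$ ($w = \left(-1\right) \left(- \frac{1}{2}\right) = \frac{1}{2} \approx 0.5$)
$q{\left(P \right)} = \frac{28}{5} - \frac{14 P}{5}$ ($q{\left(P \right)} = 7 \frac{P - 2}{\frac{1}{2} - 3} = 7 \frac{-2 + P}{- \frac{5}{2}} = 7 \left(-2 + P\right) \left(- \frac{2}{5}\right) = 7 \left(\frac{4}{5} - \frac{2 P}{5}\right) = \frac{28}{5} - \frac{14 P}{5}$)
$- 5 \left(2 B{\left(q{\left(5 \right)} \right)} + Y{\left(1 \right)}\right) = - 5 \left(2 \left(5 + \left(\frac{28}{5} - 14\right)\right)^{2} + 5 \cdot 1\right) = - 5 \left(2 \left(5 + \left(\frac{28}{5} - 14\right)\right)^{2} + 5\right) = - 5 \left(2 \left(5 - \frac{42}{5}\right)^{2} + 5\right) = - 5 \left(2 \left(- \frac{17}{5}\right)^{2} + 5\right) = - 5 \left(2 \cdot \frac{289}{25} + 5\right) = - 5 \left(\frac{578}{25} + 5\right) = \left(-5\right) \frac{703}{25} = - \frac{703}{5}$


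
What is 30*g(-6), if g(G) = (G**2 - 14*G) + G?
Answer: 3420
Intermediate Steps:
g(G) = G**2 - 13*G
30*g(-6) = 30*(-6*(-13 - 6)) = 30*(-6*(-19)) = 30*114 = 3420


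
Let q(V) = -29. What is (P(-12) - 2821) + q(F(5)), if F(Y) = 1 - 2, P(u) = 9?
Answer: -2841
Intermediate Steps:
F(Y) = -1
(P(-12) - 2821) + q(F(5)) = (9 - 2821) - 29 = -2812 - 29 = -2841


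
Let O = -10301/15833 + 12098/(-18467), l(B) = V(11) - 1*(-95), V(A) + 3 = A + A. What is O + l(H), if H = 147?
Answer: 32950457053/292388011 ≈ 112.69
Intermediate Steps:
V(A) = -3 + 2*A (V(A) = -3 + (A + A) = -3 + 2*A)
l(B) = 114 (l(B) = (-3 + 2*11) - 1*(-95) = (-3 + 22) + 95 = 19 + 95 = 114)
O = -381776201/292388011 (O = -10301*1/15833 + 12098*(-1/18467) = -10301/15833 - 12098/18467 = -381776201/292388011 ≈ -1.3057)
O + l(H) = -381776201/292388011 + 114 = 32950457053/292388011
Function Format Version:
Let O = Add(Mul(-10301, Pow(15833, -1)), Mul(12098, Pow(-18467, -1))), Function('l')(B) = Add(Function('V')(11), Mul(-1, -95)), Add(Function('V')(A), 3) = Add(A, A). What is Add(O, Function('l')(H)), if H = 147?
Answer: Rational(32950457053, 292388011) ≈ 112.69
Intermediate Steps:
Function('V')(A) = Add(-3, Mul(2, A)) (Function('V')(A) = Add(-3, Add(A, A)) = Add(-3, Mul(2, A)))
Function('l')(B) = 114 (Function('l')(B) = Add(Add(-3, Mul(2, 11)), Mul(-1, -95)) = Add(Add(-3, 22), 95) = Add(19, 95) = 114)
O = Rational(-381776201, 292388011) (O = Add(Mul(-10301, Rational(1, 15833)), Mul(12098, Rational(-1, 18467))) = Add(Rational(-10301, 15833), Rational(-12098, 18467)) = Rational(-381776201, 292388011) ≈ -1.3057)
Add(O, Function('l')(H)) = Add(Rational(-381776201, 292388011), 114) = Rational(32950457053, 292388011)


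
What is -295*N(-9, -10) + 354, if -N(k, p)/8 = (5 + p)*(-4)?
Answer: 47554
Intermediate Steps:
N(k, p) = 160 + 32*p (N(k, p) = -8*(5 + p)*(-4) = -8*(-20 - 4*p) = 160 + 32*p)
-295*N(-9, -10) + 354 = -295*(160 + 32*(-10)) + 354 = -295*(160 - 320) + 354 = -295*(-160) + 354 = 47200 + 354 = 47554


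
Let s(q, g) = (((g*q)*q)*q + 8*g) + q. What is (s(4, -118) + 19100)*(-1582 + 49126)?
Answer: 504346752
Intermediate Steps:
s(q, g) = q + 8*g + g*q³ (s(q, g) = ((g*q²)*q + 8*g) + q = (g*q³ + 8*g) + q = (8*g + g*q³) + q = q + 8*g + g*q³)
(s(4, -118) + 19100)*(-1582 + 49126) = ((4 + 8*(-118) - 118*4³) + 19100)*(-1582 + 49126) = ((4 - 944 - 118*64) + 19100)*47544 = ((4 - 944 - 7552) + 19100)*47544 = (-8492 + 19100)*47544 = 10608*47544 = 504346752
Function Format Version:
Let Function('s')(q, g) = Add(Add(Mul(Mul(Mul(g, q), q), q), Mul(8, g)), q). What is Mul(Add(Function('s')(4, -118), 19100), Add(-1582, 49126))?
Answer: 504346752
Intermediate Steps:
Function('s')(q, g) = Add(q, Mul(8, g), Mul(g, Pow(q, 3))) (Function('s')(q, g) = Add(Add(Mul(Mul(g, Pow(q, 2)), q), Mul(8, g)), q) = Add(Add(Mul(g, Pow(q, 3)), Mul(8, g)), q) = Add(Add(Mul(8, g), Mul(g, Pow(q, 3))), q) = Add(q, Mul(8, g), Mul(g, Pow(q, 3))))
Mul(Add(Function('s')(4, -118), 19100), Add(-1582, 49126)) = Mul(Add(Add(4, Mul(8, -118), Mul(-118, Pow(4, 3))), 19100), Add(-1582, 49126)) = Mul(Add(Add(4, -944, Mul(-118, 64)), 19100), 47544) = Mul(Add(Add(4, -944, -7552), 19100), 47544) = Mul(Add(-8492, 19100), 47544) = Mul(10608, 47544) = 504346752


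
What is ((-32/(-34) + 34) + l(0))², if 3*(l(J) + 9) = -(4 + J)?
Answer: 1575025/2601 ≈ 605.55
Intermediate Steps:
l(J) = -31/3 - J/3 (l(J) = -9 + (-(4 + J))/3 = -9 + (-4 - J)/3 = -9 + (-4/3 - J/3) = -31/3 - J/3)
((-32/(-34) + 34) + l(0))² = ((-32/(-34) + 34) + (-31/3 - ⅓*0))² = ((-32*(-1/34) + 34) + (-31/3 + 0))² = ((16/17 + 34) - 31/3)² = (594/17 - 31/3)² = (1255/51)² = 1575025/2601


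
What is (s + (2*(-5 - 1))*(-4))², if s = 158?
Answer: 42436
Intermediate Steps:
(s + (2*(-5 - 1))*(-4))² = (158 + (2*(-5 - 1))*(-4))² = (158 + (2*(-6))*(-4))² = (158 - 12*(-4))² = (158 + 48)² = 206² = 42436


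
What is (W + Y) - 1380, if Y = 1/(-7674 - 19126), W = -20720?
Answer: -592280001/26800 ≈ -22100.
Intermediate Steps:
Y = -1/26800 (Y = 1/(-26800) = -1/26800 ≈ -3.7313e-5)
(W + Y) - 1380 = (-20720 - 1/26800) - 1380 = -555296001/26800 - 1380 = -592280001/26800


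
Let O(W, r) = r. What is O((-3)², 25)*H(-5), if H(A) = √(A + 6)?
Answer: 25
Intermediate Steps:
H(A) = √(6 + A)
O((-3)², 25)*H(-5) = 25*√(6 - 5) = 25*√1 = 25*1 = 25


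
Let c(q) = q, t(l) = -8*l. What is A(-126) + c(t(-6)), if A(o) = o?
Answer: -78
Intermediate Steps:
A(-126) + c(t(-6)) = -126 - 8*(-6) = -126 + 48 = -78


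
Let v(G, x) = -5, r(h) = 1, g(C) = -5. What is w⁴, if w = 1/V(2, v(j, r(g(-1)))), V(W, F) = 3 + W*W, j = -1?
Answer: 1/2401 ≈ 0.00041649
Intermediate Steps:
V(W, F) = 3 + W²
w = ⅐ (w = 1/(3 + 2²) = 1/(3 + 4) = 1/7 = ⅐ ≈ 0.14286)
w⁴ = (⅐)⁴ = 1/2401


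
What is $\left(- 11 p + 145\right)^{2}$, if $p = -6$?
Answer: $44521$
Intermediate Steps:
$\left(- 11 p + 145\right)^{2} = \left(\left(-11\right) \left(-6\right) + 145\right)^{2} = \left(66 + 145\right)^{2} = 211^{2} = 44521$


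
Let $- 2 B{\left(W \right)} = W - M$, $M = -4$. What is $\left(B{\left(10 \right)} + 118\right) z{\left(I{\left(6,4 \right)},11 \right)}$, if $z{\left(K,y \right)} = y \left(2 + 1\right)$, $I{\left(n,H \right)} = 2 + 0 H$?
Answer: $3663$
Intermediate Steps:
$I{\left(n,H \right)} = 2$ ($I{\left(n,H \right)} = 2 + 0 = 2$)
$B{\left(W \right)} = -2 - \frac{W}{2}$ ($B{\left(W \right)} = - \frac{W - -4}{2} = - \frac{W + 4}{2} = - \frac{4 + W}{2} = -2 - \frac{W}{2}$)
$z{\left(K,y \right)} = 3 y$ ($z{\left(K,y \right)} = y 3 = 3 y$)
$\left(B{\left(10 \right)} + 118\right) z{\left(I{\left(6,4 \right)},11 \right)} = \left(\left(-2 - 5\right) + 118\right) 3 \cdot 11 = \left(\left(-2 - 5\right) + 118\right) 33 = \left(-7 + 118\right) 33 = 111 \cdot 33 = 3663$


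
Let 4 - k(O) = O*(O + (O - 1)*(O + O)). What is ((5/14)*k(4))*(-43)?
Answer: 11610/7 ≈ 1658.6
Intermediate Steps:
k(O) = 4 - O*(O + 2*O*(-1 + O)) (k(O) = 4 - O*(O + (O - 1)*(O + O)) = 4 - O*(O + (-1 + O)*(2*O)) = 4 - O*(O + 2*O*(-1 + O)))
((5/14)*k(4))*(-43) = ((5/14)*(4 + 4**2 - 2*4**3))*(-43) = ((5*(1/14))*(4 + 16 - 2*64))*(-43) = (5*(4 + 16 - 128)/14)*(-43) = ((5/14)*(-108))*(-43) = -270/7*(-43) = 11610/7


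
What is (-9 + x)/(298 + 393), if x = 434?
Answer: 425/691 ≈ 0.61505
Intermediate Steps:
(-9 + x)/(298 + 393) = (-9 + 434)/(298 + 393) = 425/691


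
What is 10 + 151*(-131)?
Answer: -19771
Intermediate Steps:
10 + 151*(-131) = 10 - 19781 = -19771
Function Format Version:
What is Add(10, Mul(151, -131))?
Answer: -19771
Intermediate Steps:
Add(10, Mul(151, -131)) = Add(10, -19781) = -19771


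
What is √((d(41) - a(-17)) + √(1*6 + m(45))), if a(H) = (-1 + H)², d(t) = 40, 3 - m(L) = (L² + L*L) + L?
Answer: √(-284 + 3*I*√454) ≈ 1.8848 + 16.957*I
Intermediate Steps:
m(L) = 3 - L - 2*L² (m(L) = 3 - ((L² + L*L) + L) = 3 - ((L² + L²) + L) = 3 - (2*L² + L) = 3 - (L + 2*L²) = 3 + (-L - 2*L²) = 3 - L - 2*L²)
√((d(41) - a(-17)) + √(1*6 + m(45))) = √((40 - (-1 - 17)²) + √(1*6 + (3 - 1*45 - 2*45²))) = √((40 - 1*(-18)²) + √(6 + (3 - 45 - 2*2025))) = √((40 - 1*324) + √(6 + (3 - 45 - 4050))) = √((40 - 324) + √(6 - 4092)) = √(-284 + √(-4086)) = √(-284 + 3*I*√454)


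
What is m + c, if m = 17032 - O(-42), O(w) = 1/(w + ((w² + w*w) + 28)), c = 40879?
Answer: 203499253/3514 ≈ 57911.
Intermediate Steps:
O(w) = 1/(28 + w + 2*w²) (O(w) = 1/(w + ((w² + w²) + 28)) = 1/(w + (2*w² + 28)) = 1/(w + (28 + 2*w²)) = 1/(28 + w + 2*w²))
m = 59850447/3514 (m = 17032 - 1/(28 - 42 + 2*(-42)²) = 17032 - 1/(28 - 42 + 2*1764) = 17032 - 1/(28 - 42 + 3528) = 17032 - 1/3514 = 59850447/3514 ≈ 17032.)
m + c = 59850447/3514 + 40879 = 203499253/3514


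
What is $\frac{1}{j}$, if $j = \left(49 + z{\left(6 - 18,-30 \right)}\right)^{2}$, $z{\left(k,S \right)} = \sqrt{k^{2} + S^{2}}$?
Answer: $\frac{3445}{1841449} - \frac{588 \sqrt{29}}{1841449} \approx 0.00015125$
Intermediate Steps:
$z{\left(k,S \right)} = \sqrt{S^{2} + k^{2}}$
$j = \left(49 + 6 \sqrt{29}\right)^{2}$ ($j = \left(49 + \sqrt{\left(-30\right)^{2} + \left(6 - 18\right)^{2}}\right)^{2} = \left(49 + \sqrt{900 + \left(6 - 18\right)^{2}}\right)^{2} = \left(49 + \sqrt{900 + \left(-12\right)^{2}}\right)^{2} = \left(49 + \sqrt{900 + 144}\right)^{2} = \left(49 + \sqrt{1044}\right)^{2} = \left(49 + 6 \sqrt{29}\right)^{2} \approx 6611.5$)
$\frac{1}{j} = \frac{1}{3445 + 588 \sqrt{29}}$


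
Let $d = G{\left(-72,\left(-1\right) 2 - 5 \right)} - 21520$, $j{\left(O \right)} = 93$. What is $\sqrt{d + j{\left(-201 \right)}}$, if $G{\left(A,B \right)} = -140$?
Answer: $i \sqrt{21567} \approx 146.86 i$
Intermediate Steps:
$d = -21660$ ($d = -140 - 21520 = -21660$)
$\sqrt{d + j{\left(-201 \right)}} = \sqrt{-21660 + 93} = \sqrt{-21567} = i \sqrt{21567}$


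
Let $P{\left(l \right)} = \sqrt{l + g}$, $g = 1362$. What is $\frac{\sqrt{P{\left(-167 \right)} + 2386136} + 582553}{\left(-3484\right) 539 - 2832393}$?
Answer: $- \frac{582553}{4710269} - \frac{\sqrt{2386136 + \sqrt{1195}}}{4710269} \approx -0.12401$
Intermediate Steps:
$P{\left(l \right)} = \sqrt{1362 + l}$ ($P{\left(l \right)} = \sqrt{l + 1362} = \sqrt{1362 + l}$)
$\frac{\sqrt{P{\left(-167 \right)} + 2386136} + 582553}{\left(-3484\right) 539 - 2832393} = \frac{\sqrt{\sqrt{1362 - 167} + 2386136} + 582553}{\left(-3484\right) 539 - 2832393} = \frac{\sqrt{\sqrt{1195} + 2386136} + 582553}{-1877876 - 2832393} = \frac{\sqrt{2386136 + \sqrt{1195}} + 582553}{-4710269} = \left(582553 + \sqrt{2386136 + \sqrt{1195}}\right) \left(- \frac{1}{4710269}\right) = - \frac{582553}{4710269} - \frac{\sqrt{2386136 + \sqrt{1195}}}{4710269}$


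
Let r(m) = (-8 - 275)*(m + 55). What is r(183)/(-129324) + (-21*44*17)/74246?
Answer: 742335923/2400447426 ≈ 0.30925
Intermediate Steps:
r(m) = -15565 - 283*m (r(m) = -283*(55 + m) = -15565 - 283*m)
r(183)/(-129324) + (-21*44*17)/74246 = (-15565 - 283*183)/(-129324) + (-21*44*17)/74246 = (-15565 - 51789)*(-1/129324) - 924*17*(1/74246) = -67354*(-1/129324) - 15708*1/74246 = 33677/64662 - 7854/37123 = 742335923/2400447426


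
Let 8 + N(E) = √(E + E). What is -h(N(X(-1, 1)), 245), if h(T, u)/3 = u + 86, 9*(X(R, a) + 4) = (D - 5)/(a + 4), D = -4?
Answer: -993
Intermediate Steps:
X(R, a) = -4 - 1/(4 + a) (X(R, a) = -4 + ((-4 - 5)/(a + 4))/9 = -4 + (-9/(4 + a))/9 = -4 - 1/(4 + a))
N(E) = -8 + √2*√E (N(E) = -8 + √(E + E) = -8 + √(2*E) = -8 + √2*√E)
h(T, u) = 258 + 3*u (h(T, u) = 3*(u + 86) = 3*(86 + u) = 258 + 3*u)
-h(N(X(-1, 1)), 245) = -(258 + 3*245) = -(258 + 735) = -1*993 = -993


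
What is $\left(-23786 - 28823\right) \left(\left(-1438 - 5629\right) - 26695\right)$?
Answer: $1776185058$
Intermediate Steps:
$\left(-23786 - 28823\right) \left(\left(-1438 - 5629\right) - 26695\right) = - 52609 \left(-7067 - 26695\right) = \left(-52609\right) \left(-33762\right) = 1776185058$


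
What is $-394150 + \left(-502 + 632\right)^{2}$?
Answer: $-377250$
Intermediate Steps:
$-394150 + \left(-502 + 632\right)^{2} = -394150 + 130^{2} = -394150 + 16900 = -377250$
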